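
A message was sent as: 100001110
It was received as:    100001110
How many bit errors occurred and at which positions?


XOR: 000000000

0 errors (received matches sent)


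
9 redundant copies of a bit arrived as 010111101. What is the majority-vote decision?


Ones: 6 out of 9
Threshold: 5

1 (6/9 voted 1)


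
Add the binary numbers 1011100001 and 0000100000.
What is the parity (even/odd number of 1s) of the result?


1011100001 = 737
0000100000 = 32
Sum = 769 = 1100000001
1s count = 3

odd parity (3 ones in 1100000001)


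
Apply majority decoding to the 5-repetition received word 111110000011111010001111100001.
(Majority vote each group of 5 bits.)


Groups: 11111, 00000, 11111, 01000, 11111, 00001
Majority votes: 101010

101010


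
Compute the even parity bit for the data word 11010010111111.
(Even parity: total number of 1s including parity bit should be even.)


Number of 1s in data: 10
Parity bit: 0

0


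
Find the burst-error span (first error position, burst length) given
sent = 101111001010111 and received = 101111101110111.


XOR: 000000100100000

Burst at position 6, length 4


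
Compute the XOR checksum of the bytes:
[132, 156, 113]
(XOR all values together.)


XOR chain: 132 ^ 156 ^ 113 = 105

105


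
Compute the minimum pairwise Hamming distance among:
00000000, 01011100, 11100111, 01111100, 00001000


Comparing all pairs, minimum distance: 1
Can detect 0 errors, correct 0 errors

1


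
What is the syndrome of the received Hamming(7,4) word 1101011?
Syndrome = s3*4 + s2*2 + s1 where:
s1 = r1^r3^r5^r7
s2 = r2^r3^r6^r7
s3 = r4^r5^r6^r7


s1=0, s2=1, s3=1

Syndrome = 6 (error at position 6)


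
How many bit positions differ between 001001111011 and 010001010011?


XOR: 011000101000
Count of 1s: 4

4


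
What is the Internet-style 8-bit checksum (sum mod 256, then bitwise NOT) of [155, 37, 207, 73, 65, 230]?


Sum = 767 mod 256 = 255
Complement = 0

0


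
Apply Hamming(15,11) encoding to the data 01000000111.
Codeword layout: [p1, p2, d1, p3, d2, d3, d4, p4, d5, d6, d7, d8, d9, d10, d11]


Parity bits: p1=1, p2=0, p3=0, p4=1

100010010000111


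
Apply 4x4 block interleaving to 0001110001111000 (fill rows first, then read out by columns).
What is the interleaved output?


Matrix:
  0001
  1100
  0111
  1000
Read columns: 0101011000101010

0101011000101010


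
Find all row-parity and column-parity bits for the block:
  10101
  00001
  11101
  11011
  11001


Row parities: 11001
Column parities: 01011

Row P: 11001, Col P: 01011, Corner: 1


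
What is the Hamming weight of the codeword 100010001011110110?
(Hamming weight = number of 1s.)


Counting 1s in 100010001011110110

9


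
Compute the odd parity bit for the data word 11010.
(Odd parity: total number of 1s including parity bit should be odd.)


Number of 1s in data: 3
Parity bit: 0

0


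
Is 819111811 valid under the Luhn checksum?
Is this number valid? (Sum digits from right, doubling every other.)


Luhn sum = 35
35 mod 10 = 5

Invalid (Luhn sum mod 10 = 5)


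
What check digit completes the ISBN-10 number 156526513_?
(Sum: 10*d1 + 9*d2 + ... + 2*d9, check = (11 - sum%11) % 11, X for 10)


Weighted sum: 209
209 mod 11 = 0

Check digit: 0


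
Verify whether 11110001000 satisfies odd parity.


Number of 1s: 5

Yes, parity is correct (5 ones)


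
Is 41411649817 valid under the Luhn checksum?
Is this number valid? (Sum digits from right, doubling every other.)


Luhn sum = 46
46 mod 10 = 6

Invalid (Luhn sum mod 10 = 6)


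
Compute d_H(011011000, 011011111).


XOR: 000000111
Count of 1s: 3

3


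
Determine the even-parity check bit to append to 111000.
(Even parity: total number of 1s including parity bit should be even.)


Number of 1s in data: 3
Parity bit: 1

1


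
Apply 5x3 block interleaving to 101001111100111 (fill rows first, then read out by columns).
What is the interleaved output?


Matrix:
  101
  001
  111
  100
  111
Read columns: 101110010111101

101110010111101


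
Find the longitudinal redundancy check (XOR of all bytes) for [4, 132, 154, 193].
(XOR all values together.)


XOR chain: 4 ^ 132 ^ 154 ^ 193 = 219

219


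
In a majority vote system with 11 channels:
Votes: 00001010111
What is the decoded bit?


Ones: 5 out of 11
Threshold: 6

0 (5/11 voted 1)


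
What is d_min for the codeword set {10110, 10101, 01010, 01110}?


Comparing all pairs, minimum distance: 1
Can detect 0 errors, correct 0 errors

1


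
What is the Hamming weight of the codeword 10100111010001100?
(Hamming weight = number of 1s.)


Counting 1s in 10100111010001100

8


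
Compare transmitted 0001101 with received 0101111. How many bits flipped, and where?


XOR: 0100010

2 error(s) at position(s): 1, 5


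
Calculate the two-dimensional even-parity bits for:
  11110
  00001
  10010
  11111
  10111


Row parities: 01010
Column parities: 00101

Row P: 01010, Col P: 00101, Corner: 0


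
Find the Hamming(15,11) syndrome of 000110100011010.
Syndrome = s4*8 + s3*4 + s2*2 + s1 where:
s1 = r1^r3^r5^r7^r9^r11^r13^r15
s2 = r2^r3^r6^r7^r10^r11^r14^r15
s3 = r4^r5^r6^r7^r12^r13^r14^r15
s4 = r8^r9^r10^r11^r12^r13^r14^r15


s1=1, s2=1, s3=1, s4=1

Syndrome = 15 (error at position 15)


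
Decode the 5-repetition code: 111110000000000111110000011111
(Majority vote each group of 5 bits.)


Groups: 11111, 00000, 00000, 11111, 00000, 11111
Majority votes: 100101

100101


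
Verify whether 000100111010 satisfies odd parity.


Number of 1s: 5

Yes, parity is correct (5 ones)


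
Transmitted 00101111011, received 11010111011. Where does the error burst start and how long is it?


XOR: 11111000000

Burst at position 0, length 5


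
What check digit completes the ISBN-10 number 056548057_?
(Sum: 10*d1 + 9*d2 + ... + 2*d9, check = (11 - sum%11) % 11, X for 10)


Weighted sum: 221
221 mod 11 = 1

Check digit: X


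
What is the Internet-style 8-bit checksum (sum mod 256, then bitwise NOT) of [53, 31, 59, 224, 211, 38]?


Sum = 616 mod 256 = 104
Complement = 151

151


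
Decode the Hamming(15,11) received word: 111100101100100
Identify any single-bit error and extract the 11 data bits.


Syndrome = 13: error at position 13

Data: 10011100000 (corrected bit 13)


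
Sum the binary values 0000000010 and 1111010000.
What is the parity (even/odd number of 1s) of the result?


0000000010 = 2
1111010000 = 976
Sum = 978 = 1111010010
1s count = 6

even parity (6 ones in 1111010010)


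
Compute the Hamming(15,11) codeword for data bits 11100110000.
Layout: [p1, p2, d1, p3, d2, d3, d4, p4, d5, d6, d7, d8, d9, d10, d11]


Parity bits: p1=1, p2=0, p3=0, p4=0

101011000110000


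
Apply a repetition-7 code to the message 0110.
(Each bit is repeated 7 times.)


Each bit -> 7 copies

0000000111111111111110000000


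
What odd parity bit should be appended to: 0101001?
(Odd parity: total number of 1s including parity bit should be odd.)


Number of 1s in data: 3
Parity bit: 0

0


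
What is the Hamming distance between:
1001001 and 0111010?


XOR: 1110011
Count of 1s: 5

5


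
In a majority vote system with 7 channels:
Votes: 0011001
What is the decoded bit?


Ones: 3 out of 7
Threshold: 4

0 (3/7 voted 1)


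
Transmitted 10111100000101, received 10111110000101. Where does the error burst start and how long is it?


XOR: 00000010000000

Burst at position 6, length 1


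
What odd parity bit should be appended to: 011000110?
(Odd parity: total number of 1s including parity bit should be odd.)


Number of 1s in data: 4
Parity bit: 1

1


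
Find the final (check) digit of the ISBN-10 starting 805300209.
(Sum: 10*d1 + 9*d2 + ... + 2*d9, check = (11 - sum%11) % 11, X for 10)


Weighted sum: 167
167 mod 11 = 2

Check digit: 9


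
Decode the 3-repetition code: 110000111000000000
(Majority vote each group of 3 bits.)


Groups: 110, 000, 111, 000, 000, 000
Majority votes: 101000

101000


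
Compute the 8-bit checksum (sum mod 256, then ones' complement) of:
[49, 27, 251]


Sum = 327 mod 256 = 71
Complement = 184

184


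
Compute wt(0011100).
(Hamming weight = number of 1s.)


Counting 1s in 0011100

3


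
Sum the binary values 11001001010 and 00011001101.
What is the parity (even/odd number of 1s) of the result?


11001001010 = 1610
00011001101 = 205
Sum = 1815 = 11100010111
1s count = 7

odd parity (7 ones in 11100010111)


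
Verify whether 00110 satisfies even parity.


Number of 1s: 2

Yes, parity is correct (2 ones)


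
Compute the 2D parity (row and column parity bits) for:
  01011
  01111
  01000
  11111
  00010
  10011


Row parities: 101111
Column parities: 00010

Row P: 101111, Col P: 00010, Corner: 1


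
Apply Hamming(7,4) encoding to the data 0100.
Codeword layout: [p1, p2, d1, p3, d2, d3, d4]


Parity bits: p1=1, p2=0, p3=1

1001100


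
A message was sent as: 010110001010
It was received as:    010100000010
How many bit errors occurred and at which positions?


XOR: 000010001000

2 error(s) at position(s): 4, 8


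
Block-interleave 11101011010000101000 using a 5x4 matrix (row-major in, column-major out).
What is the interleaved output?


Matrix:
  1110
  1011
  0100
  0010
  1000
Read columns: 11001101001101001000

11001101001101001000


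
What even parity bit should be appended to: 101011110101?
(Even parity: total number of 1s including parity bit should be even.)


Number of 1s in data: 8
Parity bit: 0

0


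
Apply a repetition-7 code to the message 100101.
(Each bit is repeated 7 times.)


Each bit -> 7 copies

111111100000000000000111111100000001111111


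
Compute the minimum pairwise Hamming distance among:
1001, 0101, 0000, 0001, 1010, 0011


Comparing all pairs, minimum distance: 1
Can detect 0 errors, correct 0 errors

1


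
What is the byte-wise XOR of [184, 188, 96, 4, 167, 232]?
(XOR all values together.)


XOR chain: 184 ^ 188 ^ 96 ^ 4 ^ 167 ^ 232 = 47

47


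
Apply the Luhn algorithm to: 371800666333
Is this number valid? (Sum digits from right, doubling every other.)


Luhn sum = 47
47 mod 10 = 7

Invalid (Luhn sum mod 10 = 7)


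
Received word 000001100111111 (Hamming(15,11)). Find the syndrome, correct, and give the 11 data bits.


Syndrome = 0: no error detected

Data: 00110111111 (no errors)


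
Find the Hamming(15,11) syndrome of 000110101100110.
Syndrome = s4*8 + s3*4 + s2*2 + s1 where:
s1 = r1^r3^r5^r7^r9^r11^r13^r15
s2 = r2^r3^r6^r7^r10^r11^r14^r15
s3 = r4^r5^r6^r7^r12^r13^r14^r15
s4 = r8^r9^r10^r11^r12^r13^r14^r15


s1=0, s2=1, s3=1, s4=0

Syndrome = 6 (error at position 6)


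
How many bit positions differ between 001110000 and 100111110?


XOR: 101001110
Count of 1s: 5

5


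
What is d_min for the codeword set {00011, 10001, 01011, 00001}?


Comparing all pairs, minimum distance: 1
Can detect 0 errors, correct 0 errors

1


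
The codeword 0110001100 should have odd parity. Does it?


Number of 1s: 4

No, parity error (4 ones)


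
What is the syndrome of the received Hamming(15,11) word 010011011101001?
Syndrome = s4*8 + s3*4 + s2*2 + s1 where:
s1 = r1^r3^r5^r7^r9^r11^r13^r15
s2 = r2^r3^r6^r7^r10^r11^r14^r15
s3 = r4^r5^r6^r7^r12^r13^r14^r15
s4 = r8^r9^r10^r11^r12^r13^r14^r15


s1=1, s2=0, s3=0, s4=1

Syndrome = 9 (error at position 9)


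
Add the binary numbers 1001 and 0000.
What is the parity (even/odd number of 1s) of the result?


1001 = 9
0000 = 0
Sum = 9 = 1001
1s count = 2

even parity (2 ones in 1001)


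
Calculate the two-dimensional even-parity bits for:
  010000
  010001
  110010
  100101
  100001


Row parities: 10110
Column parities: 110111

Row P: 10110, Col P: 110111, Corner: 1


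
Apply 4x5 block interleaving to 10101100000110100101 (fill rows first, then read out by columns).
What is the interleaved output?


Matrix:
  10101
  10000
  01101
  00101
Read columns: 11000010101100001011

11000010101100001011


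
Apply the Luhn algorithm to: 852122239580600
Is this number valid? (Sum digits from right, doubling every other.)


Luhn sum = 51
51 mod 10 = 1

Invalid (Luhn sum mod 10 = 1)


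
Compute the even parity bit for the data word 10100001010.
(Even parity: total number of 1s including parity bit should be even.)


Number of 1s in data: 4
Parity bit: 0

0


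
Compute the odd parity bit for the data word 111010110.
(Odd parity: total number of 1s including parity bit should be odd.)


Number of 1s in data: 6
Parity bit: 1

1


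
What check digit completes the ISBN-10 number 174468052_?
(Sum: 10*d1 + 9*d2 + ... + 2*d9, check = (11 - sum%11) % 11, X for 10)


Weighted sum: 228
228 mod 11 = 8

Check digit: 3


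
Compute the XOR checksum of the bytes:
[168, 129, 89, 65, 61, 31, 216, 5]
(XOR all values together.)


XOR chain: 168 ^ 129 ^ 89 ^ 65 ^ 61 ^ 31 ^ 216 ^ 5 = 206

206


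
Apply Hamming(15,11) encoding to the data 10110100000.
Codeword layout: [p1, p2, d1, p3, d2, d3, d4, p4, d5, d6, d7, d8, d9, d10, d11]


Parity bits: p1=0, p2=0, p3=0, p4=1

001001110100000


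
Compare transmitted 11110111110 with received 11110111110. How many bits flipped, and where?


XOR: 00000000000

0 errors (received matches sent)


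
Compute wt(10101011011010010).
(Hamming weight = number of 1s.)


Counting 1s in 10101011011010010

9


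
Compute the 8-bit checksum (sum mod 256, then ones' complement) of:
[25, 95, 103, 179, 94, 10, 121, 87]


Sum = 714 mod 256 = 202
Complement = 53

53


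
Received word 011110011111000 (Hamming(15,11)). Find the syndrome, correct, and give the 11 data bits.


Syndrome = 12: error at position 12

Data: 11001110000 (corrected bit 12)


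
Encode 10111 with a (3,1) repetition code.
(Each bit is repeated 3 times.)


Each bit -> 3 copies

111000111111111


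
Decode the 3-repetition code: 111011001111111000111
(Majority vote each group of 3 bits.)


Groups: 111, 011, 001, 111, 111, 000, 111
Majority votes: 1101101

1101101


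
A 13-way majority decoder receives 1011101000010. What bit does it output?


Ones: 6 out of 13
Threshold: 7

0 (6/13 voted 1)


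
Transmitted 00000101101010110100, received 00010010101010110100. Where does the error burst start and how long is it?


XOR: 00010111000000000000

Burst at position 3, length 5


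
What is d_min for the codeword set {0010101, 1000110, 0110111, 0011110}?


Comparing all pairs, minimum distance: 2
Can detect 1 errors, correct 0 errors

2


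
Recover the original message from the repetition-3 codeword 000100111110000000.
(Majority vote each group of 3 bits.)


Groups: 000, 100, 111, 110, 000, 000
Majority votes: 001100

001100


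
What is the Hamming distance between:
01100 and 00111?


XOR: 01011
Count of 1s: 3

3


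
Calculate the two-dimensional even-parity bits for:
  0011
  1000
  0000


Row parities: 010
Column parities: 1011

Row P: 010, Col P: 1011, Corner: 1


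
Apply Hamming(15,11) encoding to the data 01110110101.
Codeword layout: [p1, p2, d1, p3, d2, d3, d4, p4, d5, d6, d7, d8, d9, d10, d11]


Parity bits: p1=1, p2=1, p3=1, p4=0

110111100110101


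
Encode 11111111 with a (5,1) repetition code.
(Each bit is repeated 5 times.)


Each bit -> 5 copies

1111111111111111111111111111111111111111


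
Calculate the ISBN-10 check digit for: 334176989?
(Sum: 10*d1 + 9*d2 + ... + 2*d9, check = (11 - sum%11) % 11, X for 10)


Weighted sum: 246
246 mod 11 = 4

Check digit: 7


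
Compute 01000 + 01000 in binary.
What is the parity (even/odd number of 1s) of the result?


01000 = 8
01000 = 8
Sum = 16 = 10000
1s count = 1

odd parity (1 ones in 10000)


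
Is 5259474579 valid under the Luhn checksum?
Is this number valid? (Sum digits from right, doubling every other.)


Luhn sum = 55
55 mod 10 = 5

Invalid (Luhn sum mod 10 = 5)


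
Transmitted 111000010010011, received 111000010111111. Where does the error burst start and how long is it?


XOR: 000000000101100

Burst at position 9, length 4


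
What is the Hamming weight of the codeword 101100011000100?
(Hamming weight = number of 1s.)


Counting 1s in 101100011000100

6


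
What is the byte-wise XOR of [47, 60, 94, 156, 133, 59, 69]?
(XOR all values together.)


XOR chain: 47 ^ 60 ^ 94 ^ 156 ^ 133 ^ 59 ^ 69 = 42

42


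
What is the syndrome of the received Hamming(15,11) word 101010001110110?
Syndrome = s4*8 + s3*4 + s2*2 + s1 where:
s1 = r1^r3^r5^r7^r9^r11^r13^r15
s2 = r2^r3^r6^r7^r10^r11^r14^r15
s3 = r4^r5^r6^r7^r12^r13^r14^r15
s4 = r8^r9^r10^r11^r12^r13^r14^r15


s1=0, s2=0, s3=1, s4=1

Syndrome = 12 (error at position 12)


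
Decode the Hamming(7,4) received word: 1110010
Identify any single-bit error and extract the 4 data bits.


Syndrome = 6: error at position 6

Data: 1000 (corrected bit 6)


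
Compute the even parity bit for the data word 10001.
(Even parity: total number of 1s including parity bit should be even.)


Number of 1s in data: 2
Parity bit: 0

0


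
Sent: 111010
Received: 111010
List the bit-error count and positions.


XOR: 000000

0 errors (received matches sent)


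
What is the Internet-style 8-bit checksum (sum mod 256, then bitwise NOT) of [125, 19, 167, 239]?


Sum = 550 mod 256 = 38
Complement = 217

217


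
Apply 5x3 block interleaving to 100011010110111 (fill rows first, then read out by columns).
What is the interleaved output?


Matrix:
  100
  011
  010
  110
  111
Read columns: 100110111101001

100110111101001


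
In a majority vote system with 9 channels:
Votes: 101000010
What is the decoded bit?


Ones: 3 out of 9
Threshold: 5

0 (3/9 voted 1)


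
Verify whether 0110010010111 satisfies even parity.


Number of 1s: 7

No, parity error (7 ones)


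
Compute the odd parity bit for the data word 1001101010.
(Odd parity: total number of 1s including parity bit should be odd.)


Number of 1s in data: 5
Parity bit: 0

0


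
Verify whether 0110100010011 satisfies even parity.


Number of 1s: 6

Yes, parity is correct (6 ones)


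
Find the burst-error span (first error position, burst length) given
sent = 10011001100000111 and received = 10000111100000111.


XOR: 00011110000000000

Burst at position 3, length 4


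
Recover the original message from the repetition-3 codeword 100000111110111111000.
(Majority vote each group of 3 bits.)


Groups: 100, 000, 111, 110, 111, 111, 000
Majority votes: 0011110

0011110


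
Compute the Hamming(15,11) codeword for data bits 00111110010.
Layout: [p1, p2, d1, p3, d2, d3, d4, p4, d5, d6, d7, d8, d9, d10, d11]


Parity bits: p1=1, p2=1, p3=1, p4=0

110101101110010


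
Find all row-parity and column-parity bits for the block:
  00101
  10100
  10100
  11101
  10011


Row parities: 00001
Column parities: 01011

Row P: 00001, Col P: 01011, Corner: 1


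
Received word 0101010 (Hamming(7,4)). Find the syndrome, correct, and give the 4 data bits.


Syndrome = 0: no error detected

Data: 0010 (no errors)


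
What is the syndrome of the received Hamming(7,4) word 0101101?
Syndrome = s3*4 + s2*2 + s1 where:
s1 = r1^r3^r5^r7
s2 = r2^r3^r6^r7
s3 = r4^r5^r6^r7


s1=0, s2=0, s3=1

Syndrome = 4 (error at position 4)


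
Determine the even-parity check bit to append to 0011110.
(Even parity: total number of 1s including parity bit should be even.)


Number of 1s in data: 4
Parity bit: 0

0


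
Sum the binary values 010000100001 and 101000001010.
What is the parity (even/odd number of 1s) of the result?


010000100001 = 1057
101000001010 = 2570
Sum = 3627 = 111000101011
1s count = 7

odd parity (7 ones in 111000101011)


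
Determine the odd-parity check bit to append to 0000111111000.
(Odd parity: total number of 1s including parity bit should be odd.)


Number of 1s in data: 6
Parity bit: 1

1


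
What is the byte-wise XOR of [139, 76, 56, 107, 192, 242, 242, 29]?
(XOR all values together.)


XOR chain: 139 ^ 76 ^ 56 ^ 107 ^ 192 ^ 242 ^ 242 ^ 29 = 73

73


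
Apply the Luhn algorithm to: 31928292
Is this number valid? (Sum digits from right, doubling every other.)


Luhn sum = 38
38 mod 10 = 8

Invalid (Luhn sum mod 10 = 8)


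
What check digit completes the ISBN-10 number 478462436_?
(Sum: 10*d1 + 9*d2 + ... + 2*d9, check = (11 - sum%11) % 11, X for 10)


Weighted sum: 278
278 mod 11 = 3

Check digit: 8


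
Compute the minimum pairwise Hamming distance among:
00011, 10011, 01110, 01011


Comparing all pairs, minimum distance: 1
Can detect 0 errors, correct 0 errors

1


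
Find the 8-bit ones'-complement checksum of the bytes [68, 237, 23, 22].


Sum = 350 mod 256 = 94
Complement = 161

161


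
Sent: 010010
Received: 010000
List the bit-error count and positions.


XOR: 000010

1 error(s) at position(s): 4


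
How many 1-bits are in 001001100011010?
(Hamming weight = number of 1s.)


Counting 1s in 001001100011010

6


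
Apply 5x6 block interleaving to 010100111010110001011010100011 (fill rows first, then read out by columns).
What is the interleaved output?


Matrix:
  010100
  111010
  110001
  011010
  100011
Read columns: 011011111001010100000101100101

011011111001010100000101100101


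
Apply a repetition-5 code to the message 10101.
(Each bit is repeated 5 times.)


Each bit -> 5 copies

1111100000111110000011111


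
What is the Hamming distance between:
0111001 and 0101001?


XOR: 0010000
Count of 1s: 1

1


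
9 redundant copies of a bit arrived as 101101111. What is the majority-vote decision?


Ones: 7 out of 9
Threshold: 5

1 (7/9 voted 1)


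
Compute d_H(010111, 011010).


XOR: 001101
Count of 1s: 3

3


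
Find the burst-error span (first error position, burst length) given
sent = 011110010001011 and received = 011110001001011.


XOR: 000000011000000

Burst at position 7, length 2


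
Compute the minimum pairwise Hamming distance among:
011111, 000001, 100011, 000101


Comparing all pairs, minimum distance: 1
Can detect 0 errors, correct 0 errors

1


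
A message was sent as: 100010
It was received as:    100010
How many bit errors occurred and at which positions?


XOR: 000000

0 errors (received matches sent)


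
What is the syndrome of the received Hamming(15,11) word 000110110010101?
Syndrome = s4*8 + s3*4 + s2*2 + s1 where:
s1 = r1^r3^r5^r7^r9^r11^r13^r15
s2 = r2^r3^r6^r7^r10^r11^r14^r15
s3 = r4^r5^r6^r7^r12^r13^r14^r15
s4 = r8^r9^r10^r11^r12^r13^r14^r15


s1=1, s2=1, s3=1, s4=0

Syndrome = 7 (error at position 7)


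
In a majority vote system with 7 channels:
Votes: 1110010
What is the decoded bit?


Ones: 4 out of 7
Threshold: 4

1 (4/7 voted 1)


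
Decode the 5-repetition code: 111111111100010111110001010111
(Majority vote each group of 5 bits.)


Groups: 11111, 11111, 00010, 11111, 00010, 10111
Majority votes: 110101

110101


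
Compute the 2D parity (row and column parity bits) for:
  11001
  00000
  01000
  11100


Row parities: 1011
Column parities: 01101

Row P: 1011, Col P: 01101, Corner: 1


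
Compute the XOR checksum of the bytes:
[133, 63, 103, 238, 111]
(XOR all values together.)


XOR chain: 133 ^ 63 ^ 103 ^ 238 ^ 111 = 92

92


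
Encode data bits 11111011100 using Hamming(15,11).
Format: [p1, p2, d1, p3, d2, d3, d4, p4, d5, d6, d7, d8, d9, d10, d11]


Parity bits: p1=0, p2=0, p3=1, p4=0

001111101011100


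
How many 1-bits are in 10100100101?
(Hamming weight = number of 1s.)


Counting 1s in 10100100101

5


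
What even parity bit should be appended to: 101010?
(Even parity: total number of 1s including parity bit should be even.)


Number of 1s in data: 3
Parity bit: 1

1


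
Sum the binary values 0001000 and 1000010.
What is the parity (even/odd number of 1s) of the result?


0001000 = 8
1000010 = 66
Sum = 74 = 1001010
1s count = 3

odd parity (3 ones in 1001010)


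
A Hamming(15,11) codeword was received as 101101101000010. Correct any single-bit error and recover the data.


Syndrome = 0: no error detected

Data: 10111000010 (no errors)


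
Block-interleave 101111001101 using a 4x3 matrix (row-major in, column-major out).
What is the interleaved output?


Matrix:
  101
  111
  001
  101
Read columns: 110101001111

110101001111


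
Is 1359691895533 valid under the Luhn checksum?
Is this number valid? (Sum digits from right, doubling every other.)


Luhn sum = 68
68 mod 10 = 8

Invalid (Luhn sum mod 10 = 8)


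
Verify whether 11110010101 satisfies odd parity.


Number of 1s: 7

Yes, parity is correct (7 ones)


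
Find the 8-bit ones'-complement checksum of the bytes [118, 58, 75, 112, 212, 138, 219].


Sum = 932 mod 256 = 164
Complement = 91

91


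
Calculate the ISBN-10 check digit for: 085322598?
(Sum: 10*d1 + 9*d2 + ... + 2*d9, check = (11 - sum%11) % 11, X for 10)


Weighted sum: 218
218 mod 11 = 9

Check digit: 2


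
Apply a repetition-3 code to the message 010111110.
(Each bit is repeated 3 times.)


Each bit -> 3 copies

000111000111111111111111000


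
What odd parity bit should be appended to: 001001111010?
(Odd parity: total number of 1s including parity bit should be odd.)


Number of 1s in data: 6
Parity bit: 1

1


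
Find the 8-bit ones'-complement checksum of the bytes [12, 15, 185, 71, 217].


Sum = 500 mod 256 = 244
Complement = 11

11


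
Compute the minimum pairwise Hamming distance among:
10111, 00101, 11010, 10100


Comparing all pairs, minimum distance: 2
Can detect 1 errors, correct 0 errors

2


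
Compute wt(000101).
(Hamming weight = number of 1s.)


Counting 1s in 000101

2


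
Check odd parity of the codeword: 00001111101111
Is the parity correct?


Number of 1s: 9

Yes, parity is correct (9 ones)


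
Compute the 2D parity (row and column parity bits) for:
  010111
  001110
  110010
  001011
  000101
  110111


Row parities: 011101
Column parities: 010010

Row P: 011101, Col P: 010010, Corner: 0


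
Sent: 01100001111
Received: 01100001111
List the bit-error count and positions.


XOR: 00000000000

0 errors (received matches sent)


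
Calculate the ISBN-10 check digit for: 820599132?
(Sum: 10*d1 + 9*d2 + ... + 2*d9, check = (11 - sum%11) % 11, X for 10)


Weighted sum: 249
249 mod 11 = 7

Check digit: 4


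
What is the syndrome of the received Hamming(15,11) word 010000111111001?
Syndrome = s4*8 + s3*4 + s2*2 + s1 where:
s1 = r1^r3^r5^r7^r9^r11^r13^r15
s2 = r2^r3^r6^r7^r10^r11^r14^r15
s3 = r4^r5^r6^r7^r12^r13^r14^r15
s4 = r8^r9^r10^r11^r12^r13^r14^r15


s1=0, s2=1, s3=1, s4=0

Syndrome = 6 (error at position 6)


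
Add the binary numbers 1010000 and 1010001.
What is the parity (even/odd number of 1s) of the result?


1010000 = 80
1010001 = 81
Sum = 161 = 10100001
1s count = 3

odd parity (3 ones in 10100001)


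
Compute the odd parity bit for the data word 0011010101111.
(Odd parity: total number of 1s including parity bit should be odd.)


Number of 1s in data: 8
Parity bit: 1

1


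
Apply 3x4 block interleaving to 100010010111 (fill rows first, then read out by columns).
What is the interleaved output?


Matrix:
  1000
  1001
  0111
Read columns: 110001001011

110001001011


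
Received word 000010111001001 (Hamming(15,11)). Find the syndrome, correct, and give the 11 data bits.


Syndrome = 0: no error detected

Data: 01011001001 (no errors)


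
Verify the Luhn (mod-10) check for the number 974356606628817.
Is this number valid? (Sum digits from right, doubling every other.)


Luhn sum = 73
73 mod 10 = 3

Invalid (Luhn sum mod 10 = 3)


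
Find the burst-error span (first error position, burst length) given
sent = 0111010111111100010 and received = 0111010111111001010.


XOR: 0000000000000101000

Burst at position 13, length 3


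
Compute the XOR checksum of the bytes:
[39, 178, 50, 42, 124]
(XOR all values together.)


XOR chain: 39 ^ 178 ^ 50 ^ 42 ^ 124 = 241

241


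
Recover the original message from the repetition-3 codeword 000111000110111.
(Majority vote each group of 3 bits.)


Groups: 000, 111, 000, 110, 111
Majority votes: 01011

01011


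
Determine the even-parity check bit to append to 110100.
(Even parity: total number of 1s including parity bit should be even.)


Number of 1s in data: 3
Parity bit: 1

1


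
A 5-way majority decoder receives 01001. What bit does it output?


Ones: 2 out of 5
Threshold: 3

0 (2/5 voted 1)


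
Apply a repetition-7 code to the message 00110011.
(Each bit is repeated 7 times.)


Each bit -> 7 copies

00000000000000111111111111110000000000000011111111111111


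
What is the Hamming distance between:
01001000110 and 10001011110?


XOR: 11000011000
Count of 1s: 4

4


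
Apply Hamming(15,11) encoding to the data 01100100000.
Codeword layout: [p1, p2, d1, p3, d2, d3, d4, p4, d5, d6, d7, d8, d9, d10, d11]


Parity bits: p1=1, p2=0, p3=0, p4=1

100011010100000


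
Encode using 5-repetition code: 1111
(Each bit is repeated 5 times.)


Each bit -> 5 copies

11111111111111111111


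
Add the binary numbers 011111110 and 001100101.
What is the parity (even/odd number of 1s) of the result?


011111110 = 254
001100101 = 101
Sum = 355 = 101100011
1s count = 5

odd parity (5 ones in 101100011)


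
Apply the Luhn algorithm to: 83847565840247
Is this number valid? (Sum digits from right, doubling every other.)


Luhn sum = 67
67 mod 10 = 7

Invalid (Luhn sum mod 10 = 7)


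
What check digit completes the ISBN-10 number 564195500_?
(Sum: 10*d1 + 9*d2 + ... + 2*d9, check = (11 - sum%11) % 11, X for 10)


Weighted sum: 242
242 mod 11 = 0

Check digit: 0


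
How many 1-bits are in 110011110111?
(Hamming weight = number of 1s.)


Counting 1s in 110011110111

9


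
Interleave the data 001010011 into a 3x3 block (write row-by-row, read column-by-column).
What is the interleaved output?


Matrix:
  001
  010
  011
Read columns: 000011101

000011101


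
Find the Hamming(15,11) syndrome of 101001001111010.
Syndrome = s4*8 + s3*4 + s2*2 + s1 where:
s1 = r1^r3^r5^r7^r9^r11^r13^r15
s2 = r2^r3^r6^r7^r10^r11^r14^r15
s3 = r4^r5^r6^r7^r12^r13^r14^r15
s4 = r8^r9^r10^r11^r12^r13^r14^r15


s1=0, s2=1, s3=1, s4=1

Syndrome = 14 (error at position 14)


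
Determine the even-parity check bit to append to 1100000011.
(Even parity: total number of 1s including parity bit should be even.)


Number of 1s in data: 4
Parity bit: 0

0


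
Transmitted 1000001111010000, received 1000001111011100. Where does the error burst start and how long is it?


XOR: 0000000000001100

Burst at position 12, length 2


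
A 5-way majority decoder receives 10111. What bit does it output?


Ones: 4 out of 5
Threshold: 3

1 (4/5 voted 1)


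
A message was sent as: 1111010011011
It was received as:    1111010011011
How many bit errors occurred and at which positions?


XOR: 0000000000000

0 errors (received matches sent)


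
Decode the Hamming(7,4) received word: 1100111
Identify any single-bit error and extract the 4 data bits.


Syndrome = 7: error at position 7

Data: 0110 (corrected bit 7)


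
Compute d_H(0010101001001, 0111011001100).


XOR: 0101110000101
Count of 1s: 6

6


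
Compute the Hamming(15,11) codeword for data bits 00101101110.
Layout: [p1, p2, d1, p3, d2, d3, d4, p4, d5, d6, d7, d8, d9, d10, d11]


Parity bits: p1=0, p2=1, p3=0, p4=1

010001011101110


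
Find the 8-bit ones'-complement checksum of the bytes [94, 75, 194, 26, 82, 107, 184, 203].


Sum = 965 mod 256 = 197
Complement = 58

58


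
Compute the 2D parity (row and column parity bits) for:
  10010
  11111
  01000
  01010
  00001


Row parities: 01101
Column parities: 01110

Row P: 01101, Col P: 01110, Corner: 1


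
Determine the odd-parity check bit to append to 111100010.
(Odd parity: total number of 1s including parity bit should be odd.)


Number of 1s in data: 5
Parity bit: 0

0


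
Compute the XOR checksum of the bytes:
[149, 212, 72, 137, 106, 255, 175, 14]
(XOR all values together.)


XOR chain: 149 ^ 212 ^ 72 ^ 137 ^ 106 ^ 255 ^ 175 ^ 14 = 180

180


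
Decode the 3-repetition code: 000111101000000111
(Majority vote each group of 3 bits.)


Groups: 000, 111, 101, 000, 000, 111
Majority votes: 011001

011001


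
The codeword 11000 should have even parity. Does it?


Number of 1s: 2

Yes, parity is correct (2 ones)


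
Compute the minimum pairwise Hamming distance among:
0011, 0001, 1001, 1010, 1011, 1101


Comparing all pairs, minimum distance: 1
Can detect 0 errors, correct 0 errors

1


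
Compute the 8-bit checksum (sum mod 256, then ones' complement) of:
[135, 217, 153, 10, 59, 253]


Sum = 827 mod 256 = 59
Complement = 196

196


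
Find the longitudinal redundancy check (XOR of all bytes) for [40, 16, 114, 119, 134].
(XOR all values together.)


XOR chain: 40 ^ 16 ^ 114 ^ 119 ^ 134 = 187

187


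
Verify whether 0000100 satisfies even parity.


Number of 1s: 1

No, parity error (1 ones)


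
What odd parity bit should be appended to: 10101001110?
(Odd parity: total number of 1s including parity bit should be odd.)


Number of 1s in data: 6
Parity bit: 1

1


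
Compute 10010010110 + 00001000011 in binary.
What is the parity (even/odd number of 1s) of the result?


10010010110 = 1174
00001000011 = 67
Sum = 1241 = 10011011001
1s count = 6

even parity (6 ones in 10011011001)


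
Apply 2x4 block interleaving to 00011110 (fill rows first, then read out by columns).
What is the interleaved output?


Matrix:
  0001
  1110
Read columns: 01010110

01010110


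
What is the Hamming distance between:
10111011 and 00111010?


XOR: 10000001
Count of 1s: 2

2


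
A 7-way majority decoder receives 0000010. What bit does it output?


Ones: 1 out of 7
Threshold: 4

0 (1/7 voted 1)


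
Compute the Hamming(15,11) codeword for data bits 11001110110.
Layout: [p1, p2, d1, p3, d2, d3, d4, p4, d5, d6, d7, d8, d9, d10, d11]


Parity bits: p1=1, p2=0, p3=1, p4=1

101110011110110


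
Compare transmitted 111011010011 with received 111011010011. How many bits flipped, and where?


XOR: 000000000000

0 errors (received matches sent)


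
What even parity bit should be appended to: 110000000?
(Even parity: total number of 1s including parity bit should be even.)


Number of 1s in data: 2
Parity bit: 0

0


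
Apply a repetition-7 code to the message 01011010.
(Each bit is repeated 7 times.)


Each bit -> 7 copies

00000001111111000000011111111111111000000011111110000000


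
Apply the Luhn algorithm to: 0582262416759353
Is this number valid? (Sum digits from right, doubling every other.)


Luhn sum = 66
66 mod 10 = 6

Invalid (Luhn sum mod 10 = 6)


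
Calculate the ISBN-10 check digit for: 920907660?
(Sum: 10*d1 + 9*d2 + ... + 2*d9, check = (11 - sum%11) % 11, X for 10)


Weighted sum: 248
248 mod 11 = 6

Check digit: 5


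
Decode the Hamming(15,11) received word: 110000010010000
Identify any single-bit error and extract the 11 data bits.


Syndrome = 0: no error detected

Data: 00000010000 (no errors)


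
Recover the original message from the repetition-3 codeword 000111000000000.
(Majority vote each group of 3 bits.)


Groups: 000, 111, 000, 000, 000
Majority votes: 01000

01000


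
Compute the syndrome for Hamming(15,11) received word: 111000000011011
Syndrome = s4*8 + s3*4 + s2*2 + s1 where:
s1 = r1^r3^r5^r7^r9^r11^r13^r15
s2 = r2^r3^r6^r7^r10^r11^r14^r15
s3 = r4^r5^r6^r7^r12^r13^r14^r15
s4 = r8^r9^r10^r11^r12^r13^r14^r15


s1=0, s2=1, s3=1, s4=0

Syndrome = 6 (error at position 6)


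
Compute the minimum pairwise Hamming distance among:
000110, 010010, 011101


Comparing all pairs, minimum distance: 2
Can detect 1 errors, correct 0 errors

2


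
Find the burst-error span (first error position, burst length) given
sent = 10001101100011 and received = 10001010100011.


XOR: 00000111000000

Burst at position 5, length 3


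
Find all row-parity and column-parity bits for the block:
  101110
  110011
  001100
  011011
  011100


Row parities: 00001
Column parities: 010110

Row P: 00001, Col P: 010110, Corner: 1


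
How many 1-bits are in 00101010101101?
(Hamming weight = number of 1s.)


Counting 1s in 00101010101101

7


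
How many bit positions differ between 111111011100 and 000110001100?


XOR: 111001010000
Count of 1s: 5

5


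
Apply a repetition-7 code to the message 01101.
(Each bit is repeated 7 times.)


Each bit -> 7 copies

00000001111111111111100000001111111


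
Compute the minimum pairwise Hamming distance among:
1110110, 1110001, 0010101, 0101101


Comparing all pairs, minimum distance: 3
Can detect 2 errors, correct 1 errors

3


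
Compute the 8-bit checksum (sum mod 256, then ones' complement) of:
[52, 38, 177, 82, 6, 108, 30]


Sum = 493 mod 256 = 237
Complement = 18

18


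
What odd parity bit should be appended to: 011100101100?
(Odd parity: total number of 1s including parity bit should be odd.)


Number of 1s in data: 6
Parity bit: 1

1


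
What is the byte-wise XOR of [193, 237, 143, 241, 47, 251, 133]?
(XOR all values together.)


XOR chain: 193 ^ 237 ^ 143 ^ 241 ^ 47 ^ 251 ^ 133 = 3

3


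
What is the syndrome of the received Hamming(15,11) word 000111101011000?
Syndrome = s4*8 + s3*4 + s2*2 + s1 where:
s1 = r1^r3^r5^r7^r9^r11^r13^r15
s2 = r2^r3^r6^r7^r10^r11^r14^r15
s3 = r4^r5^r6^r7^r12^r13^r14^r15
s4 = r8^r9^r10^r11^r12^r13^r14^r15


s1=0, s2=1, s3=1, s4=1

Syndrome = 14 (error at position 14)


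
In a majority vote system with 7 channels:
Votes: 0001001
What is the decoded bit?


Ones: 2 out of 7
Threshold: 4

0 (2/7 voted 1)


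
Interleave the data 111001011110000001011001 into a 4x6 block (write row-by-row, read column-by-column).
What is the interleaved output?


Matrix:
  111001
  011110
  000001
  011001
Read columns: 100011011101010001001011

100011011101010001001011


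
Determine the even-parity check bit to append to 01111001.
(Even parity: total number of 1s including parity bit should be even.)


Number of 1s in data: 5
Parity bit: 1

1


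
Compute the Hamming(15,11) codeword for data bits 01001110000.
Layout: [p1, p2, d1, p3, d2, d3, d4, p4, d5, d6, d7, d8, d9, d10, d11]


Parity bits: p1=1, p2=0, p3=1, p4=1

100110011110000


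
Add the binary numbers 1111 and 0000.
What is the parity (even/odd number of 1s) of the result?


1111 = 15
0000 = 0
Sum = 15 = 1111
1s count = 4

even parity (4 ones in 1111)


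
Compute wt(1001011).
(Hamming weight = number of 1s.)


Counting 1s in 1001011

4


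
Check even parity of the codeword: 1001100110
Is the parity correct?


Number of 1s: 5

No, parity error (5 ones)


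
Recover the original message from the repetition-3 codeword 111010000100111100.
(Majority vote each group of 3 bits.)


Groups: 111, 010, 000, 100, 111, 100
Majority votes: 100010

100010


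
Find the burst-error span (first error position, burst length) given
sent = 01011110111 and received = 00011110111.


XOR: 01000000000

Burst at position 1, length 1


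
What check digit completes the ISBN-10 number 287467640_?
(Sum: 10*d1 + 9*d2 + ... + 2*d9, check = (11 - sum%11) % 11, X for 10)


Weighted sum: 283
283 mod 11 = 8

Check digit: 3
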